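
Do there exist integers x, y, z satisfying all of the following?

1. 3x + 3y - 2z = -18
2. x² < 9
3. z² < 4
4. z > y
Yes

Take x = 2, y = -8, z = 0. Substituting into each constraint:
  (1) 3(2) + 3(-8) - 2(0) = -18 ✓
  (2) x² = (2)² = 4, and 4 < 9 ✓
  (3) z² = (0)² = 0, and 0 < 4 ✓
  (4) 0 > -8 ✓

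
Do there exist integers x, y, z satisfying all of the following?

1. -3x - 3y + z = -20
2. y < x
Yes

Take x = 1, y = 0, z = -17. Substituting into each constraint:
  (1) -3(1) - 3(0) + (-17) = -20 ✓
  (2) 0 < 1 ✓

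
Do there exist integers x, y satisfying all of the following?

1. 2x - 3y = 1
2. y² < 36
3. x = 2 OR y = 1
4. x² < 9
Yes

Take x = 2, y = 1. Substituting into each constraint:
  (1) 2(2) - 3(1) = 1 ✓
  (2) y² = (1)² = 1, and 1 < 36 ✓
  (3) x = 2, target 2 ✓ (first branch holds)
  (4) x² = (2)² = 4, and 4 < 9 ✓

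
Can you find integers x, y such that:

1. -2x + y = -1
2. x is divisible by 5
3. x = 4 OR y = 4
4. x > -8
No

A contradictory subset is {-2x + y = -1, x is divisible by 5, x = 4 OR y = 4}. No integer assignment can satisfy these jointly:

  - -2x + y = -1: is a linear equation tying the variables together
  - x is divisible by 5: restricts x to multiples of 5
  - x = 4 OR y = 4: forces a choice: either x = 4 or y = 4

Split on the disjunction (x = 4 OR y = 4):
  • If x = 4: this contradicts the divisibility constraint — 4 is not a multiple of 5.
  • If y = 4: with y = 4, writing x = 5x', every remaining term of the linear equation is divisible by 10, so the left side is ≡ 0 (mod 10); but the right side -5 ≡ 5 (mod 10). No integers can satisfy it.
Both branches are infeasible, so the system has no integer solution.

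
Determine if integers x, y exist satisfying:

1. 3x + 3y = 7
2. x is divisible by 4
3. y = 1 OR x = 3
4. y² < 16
No

Even the single constraint (3x + 3y = 7) is infeasible over the integers.

  - 3x + 3y = 7: every term on the left is divisible by 3, so the LHS ≡ 0 (mod 3), but the RHS 7 is not — no integer solution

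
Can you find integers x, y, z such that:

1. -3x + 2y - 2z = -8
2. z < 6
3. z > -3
Yes

Take x = 2, y = 0, z = 1. Substituting into each constraint:
  (1) -3(2) + 2(0) - 2(1) = -8 ✓
  (2) 1 < 6 ✓
  (3) 1 > -3 ✓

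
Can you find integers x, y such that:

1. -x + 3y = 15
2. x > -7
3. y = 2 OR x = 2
No

The full constraint system is jointly infeasible over the integers. Each constraint and what it forces:

  - -x + 3y = 15: is a linear equation tying the variables together
  - x > -7: bounds one variable relative to a constant
  - y = 2 OR x = 2: forces a choice: either y = 2 or x = 2

Split on the disjunction (y = 2 OR x = 2):
  • If y = 2: the equation forces x = -9, which contradicts the bound x ≥ -6.
  • If x = 2: with x = 2, every remaining term of the linear equation is divisible by 3, so the left side is ≡ 0 (mod 3); but the right side 17 ≡ 2 (mod 3). No integers can satisfy it.
Both branches are infeasible, so the system has no integer solution.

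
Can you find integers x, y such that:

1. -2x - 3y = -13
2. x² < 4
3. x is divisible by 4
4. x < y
No

The full constraint system is jointly infeasible over the integers. Each constraint and what it forces:

  - -2x - 3y = -13: is a linear equation tying the variables together
  - x² < 4: restricts x to |x| ≤ 1
  - x is divisible by 4: restricts x to multiples of 4
  - x < y: bounds one variable relative to another variable

The bounds confine x to {0} with 4 | x. For each value, substitute into the equation:
  • x = 0: the equation gives -3y = -13, so y would not be an integer.
Every case fails, so no integer solution exists.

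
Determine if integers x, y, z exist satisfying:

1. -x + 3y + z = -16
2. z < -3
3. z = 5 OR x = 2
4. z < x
Yes

Take x = 2, y = -3, z = -5. Substituting into each constraint:
  (1) (-2) + 3(-3) + (-5) = -16 ✓
  (2) -5 < -3 ✓
  (3) x = 2, target 2 ✓ (second branch holds)
  (4) -5 < 2 ✓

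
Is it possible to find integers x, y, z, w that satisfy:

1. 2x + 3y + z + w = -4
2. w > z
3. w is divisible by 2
Yes

Take x = 0, y = -1, z = -1, w = 0. Substituting into each constraint:
  (1) 2(0) + 3(-1) + (-1) + 0 = -4 ✓
  (2) 0 > -1 ✓
  (3) 0 = 2 × 0, remainder 0 ✓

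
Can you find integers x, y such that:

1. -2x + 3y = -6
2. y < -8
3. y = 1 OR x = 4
No

The full constraint system is jointly infeasible over the integers. Each constraint and what it forces:

  - -2x + 3y = -6: is a linear equation tying the variables together
  - y < -8: bounds one variable relative to a constant
  - y = 1 OR x = 4: forces a choice: either y = 1 or x = 4

Split on the disjunction (y = 1 OR x = 4):
  • If y = 1: this contradicts the bound y ≤ -9.
  • If x = 4: with x = 4, every remaining term of the linear equation is divisible by 3, so the left side is ≡ 0 (mod 3); but the right side 2 ≡ 2 (mod 3). No integers can satisfy it.
Both branches are infeasible, so the system has no integer solution.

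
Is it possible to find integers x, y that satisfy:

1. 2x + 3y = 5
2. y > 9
Yes

Take x = -14, y = 11. Substituting into each constraint:
  (1) 2(-14) + 3(11) = 5 ✓
  (2) 11 > 9 ✓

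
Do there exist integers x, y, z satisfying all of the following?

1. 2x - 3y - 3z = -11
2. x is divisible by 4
Yes

Take x = 8, y = 11, z = -2. Substituting into each constraint:
  (1) 2(8) - 3(11) - 3(-2) = -11 ✓
  (2) 8 = 4 × 2, remainder 0 ✓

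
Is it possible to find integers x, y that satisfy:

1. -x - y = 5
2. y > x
Yes

Take x = -3, y = -2. Substituting into each constraint:
  (1) 3 + 2 = 5 ✓
  (2) -2 > -3 ✓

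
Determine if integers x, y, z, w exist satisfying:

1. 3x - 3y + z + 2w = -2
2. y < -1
Yes

Take x = 0, y = -2, z = -8, w = 0. Substituting into each constraint:
  (1) 3(0) - 3(-2) + (-8) + 2(0) = -2 ✓
  (2) -2 < -1 ✓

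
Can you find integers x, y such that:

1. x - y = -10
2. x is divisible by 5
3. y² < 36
Yes

Take x = -15, y = -5. Substituting into each constraint:
  (1) (-15) + 5 = -10 ✓
  (2) -15 = 5 × -3, remainder 0 ✓
  (3) y² = (-5)² = 25, and 25 < 36 ✓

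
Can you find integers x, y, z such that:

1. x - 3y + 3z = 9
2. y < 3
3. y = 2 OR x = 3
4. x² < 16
Yes

Take x = 0, y = 2, z = 5. Substituting into each constraint:
  (1) 0 - 3(2) + 3(5) = 9 ✓
  (2) 2 < 3 ✓
  (3) y = 2, target 2 ✓ (first branch holds)
  (4) x² = (0)² = 0, and 0 < 16 ✓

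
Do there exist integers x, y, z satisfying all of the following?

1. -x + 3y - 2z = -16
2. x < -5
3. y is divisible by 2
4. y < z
Yes

Take x = -6, y = 0, z = 11. Substituting into each constraint:
  (1) 6 + 3(0) - 2(11) = -16 ✓
  (2) -6 < -5 ✓
  (3) 0 = 2 × 0, remainder 0 ✓
  (4) 0 < 11 ✓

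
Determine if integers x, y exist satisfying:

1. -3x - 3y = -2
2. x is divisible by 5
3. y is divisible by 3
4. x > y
No

Even the single constraint (-3x - 3y = -2) is infeasible over the integers.

  - -3x - 3y = -2: every term on the left is divisible by 3, so the LHS ≡ 0 (mod 3), but the RHS -2 is not — no integer solution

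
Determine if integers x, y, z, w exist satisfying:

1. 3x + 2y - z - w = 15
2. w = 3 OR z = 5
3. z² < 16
Yes

Take x = 0, y = 9, z = 0, w = 3. Substituting into each constraint:
  (1) 3(0) + 2(9) + 0 + (-3) = 15 ✓
  (2) w = 3, target 3 ✓ (first branch holds)
  (3) z² = (0)² = 0, and 0 < 16 ✓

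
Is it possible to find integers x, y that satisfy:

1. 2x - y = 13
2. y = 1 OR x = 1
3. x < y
No

The full constraint system is jointly infeasible over the integers. Each constraint and what it forces:

  - 2x - y = 13: is a linear equation tying the variables together
  - y = 1 OR x = 1: forces a choice: either y = 1 or x = 1
  - x < y: bounds one variable relative to another variable

Split on the disjunction (y = 1 OR x = 1):
  • If y = 1: the equation forces x = 7, giving (y, x) = (1, 7), which violates y > x.
  • If x = 1: the equation forces y = -11, giving (x, y) = (1, -11), which violates y > x.
Both branches are infeasible, so the system has no integer solution.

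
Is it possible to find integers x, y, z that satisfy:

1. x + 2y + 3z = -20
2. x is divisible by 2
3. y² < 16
Yes

Take x = 2, y = 1, z = -8. Substituting into each constraint:
  (1) 2 + 2(1) + 3(-8) = -20 ✓
  (2) 2 = 2 × 1, remainder 0 ✓
  (3) y² = (1)² = 1, and 1 < 16 ✓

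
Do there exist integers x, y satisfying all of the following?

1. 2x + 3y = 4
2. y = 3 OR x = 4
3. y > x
No

The full constraint system is jointly infeasible over the integers. Each constraint and what it forces:

  - 2x + 3y = 4: is a linear equation tying the variables together
  - y = 3 OR x = 4: forces a choice: either y = 3 or x = 4
  - y > x: bounds one variable relative to another variable

Split on the disjunction (y = 3 OR x = 4):
  • If y = 3: with y = 3, every remaining term of the linear equation is divisible by 2, so the left side is ≡ 0 (mod 2); but the right side -5 ≡ 1 (mod 2). No integers can satisfy it.
  • If x = 4: with x = 4, every remaining term of the linear equation is divisible by 3, so the left side is ≡ 0 (mod 3); but the right side -4 ≡ 2 (mod 3). No integers can satisfy it.
Both branches are infeasible, so the system has no integer solution.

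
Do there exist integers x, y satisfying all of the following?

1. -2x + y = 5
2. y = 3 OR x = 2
Yes

Take x = -1, y = 3. Substituting into each constraint:
  (1) -2(-1) + 3 = 5 ✓
  (2) y = 3, target 3 ✓ (first branch holds)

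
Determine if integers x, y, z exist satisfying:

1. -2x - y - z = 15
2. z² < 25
Yes

Take x = 0, y = -15, z = 0. Substituting into each constraint:
  (1) -2(0) + 15 + 0 = 15 ✓
  (2) z² = (0)² = 0, and 0 < 25 ✓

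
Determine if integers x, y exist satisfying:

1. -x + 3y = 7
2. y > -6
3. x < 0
Yes

Take x = -1, y = 2. Substituting into each constraint:
  (1) 1 + 3(2) = 7 ✓
  (2) 2 > -6 ✓
  (3) -1 < 0 ✓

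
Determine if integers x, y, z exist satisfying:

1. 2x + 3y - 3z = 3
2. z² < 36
Yes

Take x = 0, y = 1, z = 0. Substituting into each constraint:
  (1) 2(0) + 3(1) - 3(0) = 3 ✓
  (2) z² = (0)² = 0, and 0 < 36 ✓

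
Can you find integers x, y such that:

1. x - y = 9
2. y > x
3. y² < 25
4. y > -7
No

A contradictory subset is {x - y = 9, y > x}. No integer assignment can satisfy these jointly:

  - x - y = 9: is a linear equation tying the variables together
  - y > x: bounds one variable relative to another variable

From the equation, x − y = 9, i.e. y − x = -9; but y > x requires y − x ≥ 1. Contradiction.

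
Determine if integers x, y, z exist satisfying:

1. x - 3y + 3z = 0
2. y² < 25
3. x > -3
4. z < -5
Yes

Take x = 18, y = 0, z = -6. Substituting into each constraint:
  (1) 18 - 3(0) + 3(-6) = 0 ✓
  (2) y² = (0)² = 0, and 0 < 25 ✓
  (3) 18 > -3 ✓
  (4) -6 < -5 ✓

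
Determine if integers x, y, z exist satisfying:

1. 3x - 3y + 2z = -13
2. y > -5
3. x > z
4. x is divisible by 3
Yes

Take x = 0, y = 3, z = -2. Substituting into each constraint:
  (1) 3(0) - 3(3) + 2(-2) = -13 ✓
  (2) 3 > -5 ✓
  (3) 0 > -2 ✓
  (4) 0 = 3 × 0, remainder 0 ✓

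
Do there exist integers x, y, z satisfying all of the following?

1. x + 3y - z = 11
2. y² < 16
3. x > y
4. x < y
No

A contradictory subset is {x > y, x < y}. No integer assignment can satisfy these jointly:

  - x > y: bounds one variable relative to another variable
  - x < y: bounds one variable relative to another variable

Direct contradiction: x > y and y > x cannot both hold.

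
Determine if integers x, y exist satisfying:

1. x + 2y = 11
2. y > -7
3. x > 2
Yes

Take x = 3, y = 4. Substituting into each constraint:
  (1) 3 + 2(4) = 11 ✓
  (2) 4 > -7 ✓
  (3) 3 > 2 ✓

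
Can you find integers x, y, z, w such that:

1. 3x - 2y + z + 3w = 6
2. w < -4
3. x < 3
Yes

Take x = 1, y = -9, z = 0, w = -5. Substituting into each constraint:
  (1) 3(1) - 2(-9) + 0 + 3(-5) = 6 ✓
  (2) -5 < -4 ✓
  (3) 1 < 3 ✓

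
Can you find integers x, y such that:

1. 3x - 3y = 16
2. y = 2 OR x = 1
No

Even the single constraint (3x - 3y = 16) is infeasible over the integers.

  - 3x - 3y = 16: every term on the left is divisible by 3, so the LHS ≡ 0 (mod 3), but the RHS 16 is not — no integer solution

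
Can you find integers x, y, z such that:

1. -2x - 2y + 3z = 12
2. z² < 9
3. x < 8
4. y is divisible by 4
Yes

Take x = -6, y = 0, z = 0. Substituting into each constraint:
  (1) -2(-6) - 2(0) + 3(0) = 12 ✓
  (2) z² = (0)² = 0, and 0 < 9 ✓
  (3) -6 < 8 ✓
  (4) 0 = 4 × 0, remainder 0 ✓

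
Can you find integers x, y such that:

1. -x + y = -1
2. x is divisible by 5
Yes

Take x = 0, y = -1. Substituting into each constraint:
  (1) 0 + (-1) = -1 ✓
  (2) 0 = 5 × 0, remainder 0 ✓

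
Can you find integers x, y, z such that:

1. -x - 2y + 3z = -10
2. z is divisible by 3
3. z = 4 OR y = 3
Yes

Take x = 4, y = 3, z = 0. Substituting into each constraint:
  (1) (-4) - 2(3) + 3(0) = -10 ✓
  (2) 0 = 3 × 0, remainder 0 ✓
  (3) y = 3, target 3 ✓ (second branch holds)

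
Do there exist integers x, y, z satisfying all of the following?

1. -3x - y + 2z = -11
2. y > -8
Yes

Take x = 1, y = 0, z = -4. Substituting into each constraint:
  (1) -3(1) + 0 + 2(-4) = -11 ✓
  (2) 0 > -8 ✓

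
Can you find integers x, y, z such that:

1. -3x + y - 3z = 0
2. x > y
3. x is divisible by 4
Yes

Take x = 0, y = -3, z = -1. Substituting into each constraint:
  (1) -3(0) + (-3) - 3(-1) = 0 ✓
  (2) 0 > -3 ✓
  (3) 0 = 4 × 0, remainder 0 ✓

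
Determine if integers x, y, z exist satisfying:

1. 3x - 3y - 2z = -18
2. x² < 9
Yes

Take x = 0, y = 6, z = 0. Substituting into each constraint:
  (1) 3(0) - 3(6) - 2(0) = -18 ✓
  (2) x² = (0)² = 0, and 0 < 9 ✓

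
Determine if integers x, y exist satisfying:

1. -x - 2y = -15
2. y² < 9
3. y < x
Yes

Take x = 15, y = 0. Substituting into each constraint:
  (1) (-15) - 2(0) = -15 ✓
  (2) y² = (0)² = 0, and 0 < 9 ✓
  (3) 0 < 15 ✓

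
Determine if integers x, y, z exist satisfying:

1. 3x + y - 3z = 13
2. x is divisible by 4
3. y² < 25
Yes

Take x = 0, y = 1, z = -4. Substituting into each constraint:
  (1) 3(0) + 1 - 3(-4) = 13 ✓
  (2) 0 = 4 × 0, remainder 0 ✓
  (3) y² = (1)² = 1, and 1 < 25 ✓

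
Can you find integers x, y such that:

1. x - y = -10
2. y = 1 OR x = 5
Yes

Take x = 5, y = 15. Substituting into each constraint:
  (1) 5 + (-15) = -10 ✓
  (2) x = 5, target 5 ✓ (second branch holds)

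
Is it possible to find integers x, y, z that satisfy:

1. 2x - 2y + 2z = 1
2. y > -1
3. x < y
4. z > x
No

Even the single constraint (2x - 2y + 2z = 1) is infeasible over the integers.

  - 2x - 2y + 2z = 1: every term on the left is divisible by 2, so the LHS ≡ 0 (mod 2), but the RHS 1 is not — no integer solution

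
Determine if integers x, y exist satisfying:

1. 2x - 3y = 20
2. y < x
Yes

Take x = 10, y = 0. Substituting into each constraint:
  (1) 2(10) - 3(0) = 20 ✓
  (2) 0 < 10 ✓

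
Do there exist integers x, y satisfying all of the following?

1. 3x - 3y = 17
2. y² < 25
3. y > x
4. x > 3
No

Even the single constraint (3x - 3y = 17) is infeasible over the integers.

  - 3x - 3y = 17: every term on the left is divisible by 3, so the LHS ≡ 0 (mod 3), but the RHS 17 is not — no integer solution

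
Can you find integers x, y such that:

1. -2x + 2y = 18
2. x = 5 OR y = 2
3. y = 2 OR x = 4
Yes

Take x = -7, y = 2. Substituting into each constraint:
  (1) -2(-7) + 2(2) = 18 ✓
  (2) y = 2, target 2 ✓ (second branch holds)
  (3) y = 2, target 2 ✓ (first branch holds)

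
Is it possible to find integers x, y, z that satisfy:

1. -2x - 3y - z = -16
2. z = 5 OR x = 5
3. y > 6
Yes

Take x = 5, y = 7, z = -15. Substituting into each constraint:
  (1) -2(5) - 3(7) + 15 = -16 ✓
  (2) x = 5, target 5 ✓ (second branch holds)
  (3) 7 > 6 ✓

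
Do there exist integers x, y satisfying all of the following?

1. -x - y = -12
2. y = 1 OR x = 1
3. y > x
Yes

Take x = 1, y = 11. Substituting into each constraint:
  (1) (-1) + (-11) = -12 ✓
  (2) x = 1, target 1 ✓ (second branch holds)
  (3) 11 > 1 ✓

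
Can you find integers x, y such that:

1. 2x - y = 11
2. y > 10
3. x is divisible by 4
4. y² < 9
No

A contradictory subset is {y > 10, y² < 9}. No integer assignment can satisfy these jointly:

  - y > 10: bounds one variable relative to a constant
  - y² < 9: restricts y to |y| ≤ 2

Direct contradiction: the bounds on y require y ≥ 11 and y ≤ 2 simultaneously, which is empty.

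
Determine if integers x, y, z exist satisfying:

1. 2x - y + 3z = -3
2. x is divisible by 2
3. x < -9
Yes

Take x = -12, y = 0, z = 7. Substituting into each constraint:
  (1) 2(-12) + 0 + 3(7) = -3 ✓
  (2) -12 = 2 × -6, remainder 0 ✓
  (3) -12 < -9 ✓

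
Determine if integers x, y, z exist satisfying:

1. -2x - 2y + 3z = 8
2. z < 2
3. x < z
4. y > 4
Yes

Take x = -9, y = 5, z = 0. Substituting into each constraint:
  (1) -2(-9) - 2(5) + 3(0) = 8 ✓
  (2) 0 < 2 ✓
  (3) -9 < 0 ✓
  (4) 5 > 4 ✓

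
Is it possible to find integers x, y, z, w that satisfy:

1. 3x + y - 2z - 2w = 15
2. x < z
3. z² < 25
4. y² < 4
Yes

Take x = -1, y = 0, z = 0, w = -9. Substituting into each constraint:
  (1) 3(-1) + 0 - 2(0) - 2(-9) = 15 ✓
  (2) -1 < 0 ✓
  (3) z² = (0)² = 0, and 0 < 25 ✓
  (4) y² = (0)² = 0, and 0 < 4 ✓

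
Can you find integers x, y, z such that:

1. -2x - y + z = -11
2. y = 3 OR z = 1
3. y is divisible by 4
Yes

Take x = 4, y = 4, z = 1. Substituting into each constraint:
  (1) -2(4) + (-4) + 1 = -11 ✓
  (2) z = 1, target 1 ✓ (second branch holds)
  (3) 4 = 4 × 1, remainder 0 ✓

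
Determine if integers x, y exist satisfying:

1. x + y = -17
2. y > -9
Yes

Take x = -17, y = 0. Substituting into each constraint:
  (1) (-17) + 0 = -17 ✓
  (2) 0 > -9 ✓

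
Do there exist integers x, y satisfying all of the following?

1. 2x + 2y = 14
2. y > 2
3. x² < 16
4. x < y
Yes

Take x = 0, y = 7. Substituting into each constraint:
  (1) 2(0) + 2(7) = 14 ✓
  (2) 7 > 2 ✓
  (3) x² = (0)² = 0, and 0 < 16 ✓
  (4) 0 < 7 ✓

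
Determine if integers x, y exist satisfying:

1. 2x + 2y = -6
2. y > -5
Yes

Take x = -3, y = 0. Substituting into each constraint:
  (1) 2(-3) + 2(0) = -6 ✓
  (2) 0 > -5 ✓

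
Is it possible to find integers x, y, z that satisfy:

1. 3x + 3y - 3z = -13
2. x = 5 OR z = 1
No

Even the single constraint (3x + 3y - 3z = -13) is infeasible over the integers.

  - 3x + 3y - 3z = -13: every term on the left is divisible by 3, so the LHS ≡ 0 (mod 3), but the RHS -13 is not — no integer solution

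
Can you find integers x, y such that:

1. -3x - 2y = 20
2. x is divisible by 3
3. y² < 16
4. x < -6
No

The full constraint system is jointly infeasible over the integers. Each constraint and what it forces:

  - -3x - 2y = 20: is a linear equation tying the variables together
  - x is divisible by 3: restricts x to multiples of 3
  - y² < 16: restricts y to |y| ≤ 3
  - x < -6: bounds one variable relative to a constant

The bounds confine y to {-3, -2, -1, 0, 1, 2, 3}. For each value, substitute into the equation:
  • y = -3: the equation gives -3x = 14, so x would not be an integer.
  • y = -2: the equation gives -3x = 16, so x would not be an integer.
  • y = -1: the equation forces x = -6, but this violates the bound x ≤ -7.
  • y = 0: the equation gives -3x = 20, so x would not be an integer.
  • y = 1: the equation gives -3x = 22, so x would not be an integer.
  • y = 2: the equation forces x = -8, but 3 does not divide -8.
  • y = 3: the equation gives -3x = 26, so x would not be an integer.
Every case fails, so no integer solution exists.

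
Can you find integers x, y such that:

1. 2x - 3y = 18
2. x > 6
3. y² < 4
Yes

Take x = 9, y = 0. Substituting into each constraint:
  (1) 2(9) - 3(0) = 18 ✓
  (2) 9 > 6 ✓
  (3) y² = (0)² = 0, and 0 < 4 ✓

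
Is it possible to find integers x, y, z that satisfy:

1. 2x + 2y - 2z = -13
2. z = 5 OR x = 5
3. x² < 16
No

Even the single constraint (2x + 2y - 2z = -13) is infeasible over the integers.

  - 2x + 2y - 2z = -13: every term on the left is divisible by 2, so the LHS ≡ 0 (mod 2), but the RHS -13 is not — no integer solution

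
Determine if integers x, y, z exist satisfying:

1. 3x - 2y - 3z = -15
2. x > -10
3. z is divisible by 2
Yes

Take x = 1, y = 9, z = 0. Substituting into each constraint:
  (1) 3(1) - 2(9) - 3(0) = -15 ✓
  (2) 1 > -10 ✓
  (3) 0 = 2 × 0, remainder 0 ✓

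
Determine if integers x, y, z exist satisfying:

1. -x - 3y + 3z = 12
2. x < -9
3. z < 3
Yes

Take x = -12, y = 0, z = 0. Substituting into each constraint:
  (1) 12 - 3(0) + 3(0) = 12 ✓
  (2) -12 < -9 ✓
  (3) 0 < 3 ✓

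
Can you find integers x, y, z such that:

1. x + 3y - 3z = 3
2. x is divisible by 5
Yes

Take x = 0, y = 0, z = -1. Substituting into each constraint:
  (1) 0 + 3(0) - 3(-1) = 3 ✓
  (2) 0 = 5 × 0, remainder 0 ✓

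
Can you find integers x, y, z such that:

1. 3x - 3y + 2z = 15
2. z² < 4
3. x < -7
Yes

Take x = -8, y = -13, z = 0. Substituting into each constraint:
  (1) 3(-8) - 3(-13) + 2(0) = 15 ✓
  (2) z² = (0)² = 0, and 0 < 4 ✓
  (3) -8 < -7 ✓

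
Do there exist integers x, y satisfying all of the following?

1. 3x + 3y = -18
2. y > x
Yes

Take x = -6, y = 0. Substituting into each constraint:
  (1) 3(-6) + 3(0) = -18 ✓
  (2) 0 > -6 ✓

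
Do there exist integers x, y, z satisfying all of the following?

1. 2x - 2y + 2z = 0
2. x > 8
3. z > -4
Yes

Take x = 9, y = 6, z = -3. Substituting into each constraint:
  (1) 2(9) - 2(6) + 2(-3) = 0 ✓
  (2) 9 > 8 ✓
  (3) -3 > -4 ✓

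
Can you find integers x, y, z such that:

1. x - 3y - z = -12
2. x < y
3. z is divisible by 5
Yes

Take x = 3, y = 5, z = 0. Substituting into each constraint:
  (1) 3 - 3(5) + 0 = -12 ✓
  (2) 3 < 5 ✓
  (3) 0 = 5 × 0, remainder 0 ✓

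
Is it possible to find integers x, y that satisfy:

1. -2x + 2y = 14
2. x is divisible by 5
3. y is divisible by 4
Yes

Take x = -15, y = -8. Substituting into each constraint:
  (1) -2(-15) + 2(-8) = 14 ✓
  (2) -15 = 5 × -3, remainder 0 ✓
  (3) -8 = 4 × -2, remainder 0 ✓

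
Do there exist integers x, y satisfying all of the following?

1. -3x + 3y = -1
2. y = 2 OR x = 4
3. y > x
No

Even the single constraint (-3x + 3y = -1) is infeasible over the integers.

  - -3x + 3y = -1: every term on the left is divisible by 3, so the LHS ≡ 0 (mod 3), but the RHS -1 is not — no integer solution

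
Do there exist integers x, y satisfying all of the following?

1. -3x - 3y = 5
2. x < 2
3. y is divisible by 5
No

Even the single constraint (-3x - 3y = 5) is infeasible over the integers.

  - -3x - 3y = 5: every term on the left is divisible by 3, so the LHS ≡ 0 (mod 3), but the RHS 5 is not — no integer solution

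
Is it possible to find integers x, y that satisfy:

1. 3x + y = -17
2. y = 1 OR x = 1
Yes

Take x = -6, y = 1. Substituting into each constraint:
  (1) 3(-6) + 1 = -17 ✓
  (2) y = 1, target 1 ✓ (first branch holds)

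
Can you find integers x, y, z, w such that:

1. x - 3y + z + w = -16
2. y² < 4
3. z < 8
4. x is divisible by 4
Yes

Take x = 0, y = 0, z = -16, w = 0. Substituting into each constraint:
  (1) 0 - 3(0) + (-16) + 0 = -16 ✓
  (2) y² = (0)² = 0, and 0 < 4 ✓
  (3) -16 < 8 ✓
  (4) 0 = 4 × 0, remainder 0 ✓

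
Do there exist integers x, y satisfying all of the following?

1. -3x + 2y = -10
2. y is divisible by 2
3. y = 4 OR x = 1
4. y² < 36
Yes

Take x = 6, y = 4. Substituting into each constraint:
  (1) -3(6) + 2(4) = -10 ✓
  (2) 4 = 2 × 2, remainder 0 ✓
  (3) y = 4, target 4 ✓ (first branch holds)
  (4) y² = (4)² = 16, and 16 < 36 ✓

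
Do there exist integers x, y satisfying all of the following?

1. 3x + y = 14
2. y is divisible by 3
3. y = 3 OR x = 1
No

A contradictory subset is {3x + y = 14, y is divisible by 3}. No integer assignment can satisfy these jointly:

  - 3x + y = 14: is a linear equation tying the variables together
  - y is divisible by 3: restricts y to multiples of 3

Modular obstruction: writing y = 3y', every remaining term of the linear equation is divisible by 3, so the left side is ≡ 0 (mod 3); but the right side 14 ≡ 2 (mod 3). No integers can satisfy it.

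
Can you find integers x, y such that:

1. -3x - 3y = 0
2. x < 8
Yes

Take x = 0, y = 0. Substituting into each constraint:
  (1) -3(0) - 3(0) = 0 ✓
  (2) 0 < 8 ✓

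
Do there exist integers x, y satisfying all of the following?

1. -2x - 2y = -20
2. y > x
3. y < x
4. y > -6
No

A contradictory subset is {y > x, y < x}. No integer assignment can satisfy these jointly:

  - y > x: bounds one variable relative to another variable
  - y < x: bounds one variable relative to another variable

Direct contradiction: y > x and x > y cannot both hold.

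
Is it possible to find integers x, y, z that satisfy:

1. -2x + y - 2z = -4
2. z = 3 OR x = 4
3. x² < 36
Yes

Take x = 4, y = 0, z = -2. Substituting into each constraint:
  (1) -2(4) + 0 - 2(-2) = -4 ✓
  (2) x = 4, target 4 ✓ (second branch holds)
  (3) x² = (4)² = 16, and 16 < 36 ✓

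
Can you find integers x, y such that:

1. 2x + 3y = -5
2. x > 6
Yes

Take x = 8, y = -7. Substituting into each constraint:
  (1) 2(8) + 3(-7) = -5 ✓
  (2) 8 > 6 ✓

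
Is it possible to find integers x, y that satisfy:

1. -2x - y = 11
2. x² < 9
Yes

Take x = 0, y = -11. Substituting into each constraint:
  (1) -2(0) + 11 = 11 ✓
  (2) x² = (0)² = 0, and 0 < 9 ✓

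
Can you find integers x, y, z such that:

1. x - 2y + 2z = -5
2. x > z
Yes

Take x = 1, y = 3, z = 0. Substituting into each constraint:
  (1) 1 - 2(3) + 2(0) = -5 ✓
  (2) 1 > 0 ✓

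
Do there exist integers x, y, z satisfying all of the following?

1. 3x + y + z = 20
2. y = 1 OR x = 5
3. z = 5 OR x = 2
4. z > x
Yes

Take x = 2, y = 1, z = 13. Substituting into each constraint:
  (1) 3(2) + 1 + 13 = 20 ✓
  (2) y = 1, target 1 ✓ (first branch holds)
  (3) x = 2, target 2 ✓ (second branch holds)
  (4) 13 > 2 ✓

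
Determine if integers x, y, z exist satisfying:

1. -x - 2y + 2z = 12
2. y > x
Yes

Take x = 0, y = 1, z = 7. Substituting into each constraint:
  (1) 0 - 2(1) + 2(7) = 12 ✓
  (2) 1 > 0 ✓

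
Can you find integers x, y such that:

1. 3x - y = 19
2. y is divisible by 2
Yes

Take x = 7, y = 2. Substituting into each constraint:
  (1) 3(7) + (-2) = 19 ✓
  (2) 2 = 2 × 1, remainder 0 ✓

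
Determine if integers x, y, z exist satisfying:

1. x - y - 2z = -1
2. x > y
Yes

Take x = 1, y = 0, z = 1. Substituting into each constraint:
  (1) 1 + 0 - 2(1) = -1 ✓
  (2) 1 > 0 ✓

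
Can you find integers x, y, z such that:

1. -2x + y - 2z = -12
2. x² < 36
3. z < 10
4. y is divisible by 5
Yes

Take x = 0, y = 0, z = 6. Substituting into each constraint:
  (1) -2(0) + 0 - 2(6) = -12 ✓
  (2) x² = (0)² = 0, and 0 < 36 ✓
  (3) 6 < 10 ✓
  (4) 0 = 5 × 0, remainder 0 ✓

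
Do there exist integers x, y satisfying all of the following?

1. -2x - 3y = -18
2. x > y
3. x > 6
Yes

Take x = 9, y = 0. Substituting into each constraint:
  (1) -2(9) - 3(0) = -18 ✓
  (2) 9 > 0 ✓
  (3) 9 > 6 ✓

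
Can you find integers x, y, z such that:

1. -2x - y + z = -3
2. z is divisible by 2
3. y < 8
Yes

Take x = 1, y = 1, z = 0. Substituting into each constraint:
  (1) -2(1) + (-1) + 0 = -3 ✓
  (2) 0 = 2 × 0, remainder 0 ✓
  (3) 1 < 8 ✓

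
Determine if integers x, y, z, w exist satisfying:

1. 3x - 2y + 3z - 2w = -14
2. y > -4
Yes

Take x = -4, y = 0, z = 0, w = 1. Substituting into each constraint:
  (1) 3(-4) - 2(0) + 3(0) - 2(1) = -14 ✓
  (2) 0 > -4 ✓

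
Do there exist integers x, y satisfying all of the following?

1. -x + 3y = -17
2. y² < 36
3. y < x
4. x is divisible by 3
No

A contradictory subset is {-x + 3y = -17, x is divisible by 3}. No integer assignment can satisfy these jointly:

  - -x + 3y = -17: is a linear equation tying the variables together
  - x is divisible by 3: restricts x to multiples of 3

Modular obstruction: writing x = 3x', every remaining term of the linear equation is divisible by 3, so the left side is ≡ 0 (mod 3); but the right side -17 ≡ 1 (mod 3). No integers can satisfy it.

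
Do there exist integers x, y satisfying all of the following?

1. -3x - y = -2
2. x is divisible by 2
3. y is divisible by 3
No

A contradictory subset is {-3x - y = -2, y is divisible by 3}. No integer assignment can satisfy these jointly:

  - -3x - y = -2: is a linear equation tying the variables together
  - y is divisible by 3: restricts y to multiples of 3

Modular obstruction: writing y = 3y', every remaining term of the linear equation is divisible by 3, so the left side is ≡ 0 (mod 3); but the right side -2 ≡ 1 (mod 3). No integers can satisfy it.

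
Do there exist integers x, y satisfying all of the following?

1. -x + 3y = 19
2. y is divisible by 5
Yes

Take x = -19, y = 0. Substituting into each constraint:
  (1) 19 + 3(0) = 19 ✓
  (2) 0 = 5 × 0, remainder 0 ✓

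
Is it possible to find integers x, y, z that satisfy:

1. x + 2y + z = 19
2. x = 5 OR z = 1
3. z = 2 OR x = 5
Yes

Take x = 5, y = 7, z = 0. Substituting into each constraint:
  (1) 5 + 2(7) + 0 = 19 ✓
  (2) x = 5, target 5 ✓ (first branch holds)
  (3) x = 5, target 5 ✓ (second branch holds)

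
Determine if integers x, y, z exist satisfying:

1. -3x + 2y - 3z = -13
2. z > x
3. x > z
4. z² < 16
No

A contradictory subset is {z > x, x > z}. No integer assignment can satisfy these jointly:

  - z > x: bounds one variable relative to another variable
  - x > z: bounds one variable relative to another variable

Direct contradiction: z > x and x > z cannot both hold.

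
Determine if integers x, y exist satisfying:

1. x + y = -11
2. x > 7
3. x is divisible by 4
Yes

Take x = 8, y = -19. Substituting into each constraint:
  (1) 8 + (-19) = -11 ✓
  (2) 8 > 7 ✓
  (3) 8 = 4 × 2, remainder 0 ✓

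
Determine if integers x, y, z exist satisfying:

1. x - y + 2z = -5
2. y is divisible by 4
Yes

Take x = -5, y = 0, z = 0. Substituting into each constraint:
  (1) (-5) + 0 + 2(0) = -5 ✓
  (2) 0 = 4 × 0, remainder 0 ✓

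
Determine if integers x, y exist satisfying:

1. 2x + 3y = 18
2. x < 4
Yes

Take x = 3, y = 4. Substituting into each constraint:
  (1) 2(3) + 3(4) = 18 ✓
  (2) 3 < 4 ✓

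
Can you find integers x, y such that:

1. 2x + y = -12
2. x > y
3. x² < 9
Yes

Take x = 0, y = -12. Substituting into each constraint:
  (1) 2(0) + (-12) = -12 ✓
  (2) 0 > -12 ✓
  (3) x² = (0)² = 0, and 0 < 9 ✓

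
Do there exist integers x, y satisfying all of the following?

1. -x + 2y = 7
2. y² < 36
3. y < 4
Yes

Take x = -1, y = 3. Substituting into each constraint:
  (1) 1 + 2(3) = 7 ✓
  (2) y² = (3)² = 9, and 9 < 36 ✓
  (3) 3 < 4 ✓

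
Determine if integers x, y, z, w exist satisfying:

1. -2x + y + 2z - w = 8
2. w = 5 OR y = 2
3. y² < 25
Yes

Take x = -6, y = 1, z = 0, w = 5. Substituting into each constraint:
  (1) -2(-6) + 1 + 2(0) + (-5) = 8 ✓
  (2) w = 5, target 5 ✓ (first branch holds)
  (3) y² = (1)² = 1, and 1 < 25 ✓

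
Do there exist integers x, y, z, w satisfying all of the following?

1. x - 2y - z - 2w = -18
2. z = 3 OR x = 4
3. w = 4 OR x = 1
Yes

Take x = -7, y = 0, z = 3, w = 4. Substituting into each constraint:
  (1) (-7) - 2(0) + (-3) - 2(4) = -18 ✓
  (2) z = 3, target 3 ✓ (first branch holds)
  (3) w = 4, target 4 ✓ (first branch holds)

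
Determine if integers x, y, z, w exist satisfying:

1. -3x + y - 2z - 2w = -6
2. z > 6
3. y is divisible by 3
Yes

Take x = -4, y = 0, z = 9, w = 0. Substituting into each constraint:
  (1) -3(-4) + 0 - 2(9) - 2(0) = -6 ✓
  (2) 9 > 6 ✓
  (3) 0 = 3 × 0, remainder 0 ✓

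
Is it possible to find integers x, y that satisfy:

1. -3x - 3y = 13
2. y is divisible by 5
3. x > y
No

Even the single constraint (-3x - 3y = 13) is infeasible over the integers.

  - -3x - 3y = 13: every term on the left is divisible by 3, so the LHS ≡ 0 (mod 3), but the RHS 13 is not — no integer solution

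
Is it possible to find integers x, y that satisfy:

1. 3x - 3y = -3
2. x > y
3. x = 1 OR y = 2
No

A contradictory subset is {3x - 3y = -3, x > y}. No integer assignment can satisfy these jointly:

  - 3x - 3y = -3: is a linear equation tying the variables together
  - x > y: bounds one variable relative to another variable

From the equation, x − y = -1, i.e. x − y = -1; but x > y requires x − y ≥ 1. Contradiction.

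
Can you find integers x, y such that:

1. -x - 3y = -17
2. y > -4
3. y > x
Yes

Take x = 2, y = 5. Substituting into each constraint:
  (1) (-2) - 3(5) = -17 ✓
  (2) 5 > -4 ✓
  (3) 5 > 2 ✓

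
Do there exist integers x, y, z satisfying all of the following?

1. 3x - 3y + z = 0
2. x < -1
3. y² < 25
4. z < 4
Yes

Take x = -2, y = -2, z = 0. Substituting into each constraint:
  (1) 3(-2) - 3(-2) + 0 = 0 ✓
  (2) -2 < -1 ✓
  (3) y² = (-2)² = 4, and 4 < 25 ✓
  (4) 0 < 4 ✓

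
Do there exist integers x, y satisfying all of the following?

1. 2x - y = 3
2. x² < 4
Yes

Take x = 0, y = -3. Substituting into each constraint:
  (1) 2(0) + 3 = 3 ✓
  (2) x² = (0)² = 0, and 0 < 4 ✓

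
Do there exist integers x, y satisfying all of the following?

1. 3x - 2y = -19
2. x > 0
Yes

Take x = 1, y = 11. Substituting into each constraint:
  (1) 3(1) - 2(11) = -19 ✓
  (2) 1 > 0 ✓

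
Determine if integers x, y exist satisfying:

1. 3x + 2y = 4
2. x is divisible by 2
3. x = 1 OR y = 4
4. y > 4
No

A contradictory subset is {3x + 2y = 4, x = 1 OR y = 4, y > 4}. No integer assignment can satisfy these jointly:

  - 3x + 2y = 4: is a linear equation tying the variables together
  - x = 1 OR y = 4: forces a choice: either x = 1 or y = 4
  - y > 4: bounds one variable relative to a constant

Split on the disjunction (x = 1 OR y = 4):
  • If x = 1: with x = 1, every remaining term of the linear equation is divisible by 2, so the left side is ≡ 0 (mod 2); but the right side 1 ≡ 1 (mod 2). No integers can satisfy it.
  • If y = 4: this contradicts the bound y ≥ 5.
Both branches are infeasible, so the system has no integer solution.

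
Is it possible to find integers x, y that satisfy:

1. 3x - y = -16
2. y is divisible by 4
Yes

Take x = 4, y = 28. Substituting into each constraint:
  (1) 3(4) + (-28) = -16 ✓
  (2) 28 = 4 × 7, remainder 0 ✓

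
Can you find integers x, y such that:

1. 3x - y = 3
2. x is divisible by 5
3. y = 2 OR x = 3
No

The full constraint system is jointly infeasible over the integers. Each constraint and what it forces:

  - 3x - y = 3: is a linear equation tying the variables together
  - x is divisible by 5: restricts x to multiples of 5
  - y = 2 OR x = 3: forces a choice: either y = 2 or x = 3

Split on the disjunction (y = 2 OR x = 3):
  • If y = 2: with y = 2, writing x = 5x', every remaining term of the linear equation is divisible by 15, so the left side is ≡ 0 (mod 15); but the right side 5 ≡ 5 (mod 15). No integers can satisfy it.
  • If x = 3: this contradicts the divisibility constraint — 3 is not a multiple of 5.
Both branches are infeasible, so the system has no integer solution.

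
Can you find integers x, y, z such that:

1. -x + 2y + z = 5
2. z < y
Yes

Take x = -6, y = 0, z = -1. Substituting into each constraint:
  (1) 6 + 2(0) + (-1) = 5 ✓
  (2) -1 < 0 ✓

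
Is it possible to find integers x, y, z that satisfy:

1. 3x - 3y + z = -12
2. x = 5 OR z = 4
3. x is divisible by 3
No

The full constraint system is jointly infeasible over the integers. Each constraint and what it forces:

  - 3x - 3y + z = -12: is a linear equation tying the variables together
  - x = 5 OR z = 4: forces a choice: either x = 5 or z = 4
  - x is divisible by 3: restricts x to multiples of 3

Split on the disjunction (x = 5 OR z = 4):
  • If x = 5: this contradicts the divisibility constraint — 5 is not a multiple of 3.
  • If z = 4: with z = 4, writing x = 3x', every remaining term of the linear equation is divisible by 3, so the left side is ≡ 0 (mod 3); but the right side -16 ≡ 2 (mod 3). No integers can satisfy it.
Both branches are infeasible, so the system has no integer solution.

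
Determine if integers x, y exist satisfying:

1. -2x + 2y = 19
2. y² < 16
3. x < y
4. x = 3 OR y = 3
No

Even the single constraint (-2x + 2y = 19) is infeasible over the integers.

  - -2x + 2y = 19: every term on the left is divisible by 2, so the LHS ≡ 0 (mod 2), but the RHS 19 is not — no integer solution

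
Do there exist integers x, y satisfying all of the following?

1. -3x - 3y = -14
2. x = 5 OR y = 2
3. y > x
No

Even the single constraint (-3x - 3y = -14) is infeasible over the integers.

  - -3x - 3y = -14: every term on the left is divisible by 3, so the LHS ≡ 0 (mod 3), but the RHS -14 is not — no integer solution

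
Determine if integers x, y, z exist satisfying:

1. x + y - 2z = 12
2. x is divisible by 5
Yes

Take x = 0, y = 0, z = -6. Substituting into each constraint:
  (1) 0 + 0 - 2(-6) = 12 ✓
  (2) 0 = 5 × 0, remainder 0 ✓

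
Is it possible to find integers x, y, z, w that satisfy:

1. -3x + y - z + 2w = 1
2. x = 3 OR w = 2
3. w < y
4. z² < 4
Yes

Take x = 2, y = 3, z = 0, w = 2. Substituting into each constraint:
  (1) -3(2) + 3 + 0 + 2(2) = 1 ✓
  (2) w = 2, target 2 ✓ (second branch holds)
  (3) 2 < 3 ✓
  (4) z² = (0)² = 0, and 0 < 4 ✓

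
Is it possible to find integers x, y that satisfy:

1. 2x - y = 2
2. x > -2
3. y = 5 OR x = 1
Yes

Take x = 1, y = 0. Substituting into each constraint:
  (1) 2(1) + 0 = 2 ✓
  (2) 1 > -2 ✓
  (3) x = 1, target 1 ✓ (second branch holds)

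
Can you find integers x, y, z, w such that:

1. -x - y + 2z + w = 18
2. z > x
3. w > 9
Yes

Take x = -1, y = 0, z = 0, w = 17. Substituting into each constraint:
  (1) 1 + 0 + 2(0) + 17 = 18 ✓
  (2) 0 > -1 ✓
  (3) 17 > 9 ✓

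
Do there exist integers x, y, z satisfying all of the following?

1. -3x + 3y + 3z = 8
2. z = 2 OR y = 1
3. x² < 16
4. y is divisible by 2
No

Even the single constraint (-3x + 3y + 3z = 8) is infeasible over the integers.

  - -3x + 3y + 3z = 8: every term on the left is divisible by 3, so the LHS ≡ 0 (mod 3), but the RHS 8 is not — no integer solution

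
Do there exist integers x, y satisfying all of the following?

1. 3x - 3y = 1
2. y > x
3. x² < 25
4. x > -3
No

Even the single constraint (3x - 3y = 1) is infeasible over the integers.

  - 3x - 3y = 1: every term on the left is divisible by 3, so the LHS ≡ 0 (mod 3), but the RHS 1 is not — no integer solution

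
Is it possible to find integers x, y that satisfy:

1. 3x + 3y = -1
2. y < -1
No

Even the single constraint (3x + 3y = -1) is infeasible over the integers.

  - 3x + 3y = -1: every term on the left is divisible by 3, so the LHS ≡ 0 (mod 3), but the RHS -1 is not — no integer solution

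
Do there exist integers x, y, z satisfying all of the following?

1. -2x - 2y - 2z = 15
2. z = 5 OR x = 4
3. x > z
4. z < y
No

Even the single constraint (-2x - 2y - 2z = 15) is infeasible over the integers.

  - -2x - 2y - 2z = 15: every term on the left is divisible by 2, so the LHS ≡ 0 (mod 2), but the RHS 15 is not — no integer solution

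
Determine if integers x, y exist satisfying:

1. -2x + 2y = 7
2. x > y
No

Even the single constraint (-2x + 2y = 7) is infeasible over the integers.

  - -2x + 2y = 7: every term on the left is divisible by 2, so the LHS ≡ 0 (mod 2), but the RHS 7 is not — no integer solution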